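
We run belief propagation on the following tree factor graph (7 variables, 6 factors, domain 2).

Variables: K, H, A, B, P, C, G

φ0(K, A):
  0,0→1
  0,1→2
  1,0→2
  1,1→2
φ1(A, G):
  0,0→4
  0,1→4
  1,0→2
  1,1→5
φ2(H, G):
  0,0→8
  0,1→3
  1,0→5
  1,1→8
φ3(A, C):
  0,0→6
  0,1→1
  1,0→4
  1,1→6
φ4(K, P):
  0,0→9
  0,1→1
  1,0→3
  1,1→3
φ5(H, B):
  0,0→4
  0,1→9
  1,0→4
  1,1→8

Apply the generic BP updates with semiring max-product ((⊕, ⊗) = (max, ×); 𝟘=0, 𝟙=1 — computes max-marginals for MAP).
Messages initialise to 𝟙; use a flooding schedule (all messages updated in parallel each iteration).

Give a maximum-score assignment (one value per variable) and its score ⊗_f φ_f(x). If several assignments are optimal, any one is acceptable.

init: all messages = 𝟙 over 2 values
r1 m[φ0→K] = [2, 2]
r1 m[φ0→A] = [2, 2]
r1 m[φ1→A] = [4, 5]
r1 m[φ1→G] = [4, 5]
r1 m[φ2→H] = [8, 8]
r1 m[φ2→G] = [8, 8]
r1 m[φ3→A] = [6, 6]
r1 m[φ3→C] = [6, 6]
r1 m[φ4→K] = [9, 3]
r1 m[φ4→P] = [9, 3]
r1 m[φ5→H] = [9, 8]
r1 m[φ5→B] = [4, 9]
r1 m[K→φ0] = [1, 1]
r1 m[K→φ4] = [1, 1]
r1 m[H→φ2] = [1, 1]
r1 m[H→φ5] = [1, 1]
r1 m[A→φ0] = [1, 1]
r1 m[A→φ1] = [1, 1]
r1 m[A→φ3] = [1, 1]
r1 m[B→φ5] = [1, 1]
r1 m[P→φ4] = [1, 1]
r1 m[C→φ3] = [1, 1]
r1 m[G→φ1] = [1, 1]
r1 m[G→φ2] = [1, 1]
r2 m[φ0→K] = [2, 2]
r2 m[φ0→A] = [2, 2]
r2 m[φ1→A] = [4, 5]
r2 m[φ1→G] = [4, 5]
r2 m[φ2→H] = [8, 8]
r2 m[φ2→G] = [8, 8]
r2 m[φ3→A] = [6, 6]
r2 m[φ3→C] = [6, 6]
r2 m[φ4→K] = [9, 3]
r2 m[φ4→P] = [9, 3]
r2 m[φ5→H] = [9, 8]
r2 m[φ5→B] = [4, 9]
r2 m[K→φ0] = [9, 3]
r2 m[K→φ4] = [2, 2]
r2 m[H→φ2] = [9, 8]
r2 m[H→φ5] = [8, 8]
r2 m[A→φ0] = [24, 30]
r2 m[A→φ1] = [12, 12]
r2 m[A→φ3] = [8, 10]
r2 m[B→φ5] = [1, 1]
r2 m[P→φ4] = [1, 1]
r2 m[C→φ3] = [1, 1]
r2 m[G→φ1] = [8, 8]
r2 m[G→φ2] = [4, 5]
r3 m[φ0→K] = [60, 60]
r3 m[φ0→A] = [9, 18]
r3 m[φ1→A] = [32, 40]
r3 m[φ1→G] = [48, 60]
r3 m[φ2→H] = [32, 40]
r3 m[φ2→G] = [72, 64]
r3 m[φ3→A] = [6, 6]
r3 m[φ3→C] = [48, 60]
r3 m[φ4→K] = [9, 3]
r3 m[φ4→P] = [18, 6]
r3 m[φ5→H] = [9, 8]
r3 m[φ5→B] = [32, 72]
r3 m[K→φ0] = [9, 3]
r3 m[K→φ4] = [2, 2]
r3 m[H→φ2] = [9, 8]
r3 m[H→φ5] = [8, 8]
r3 m[A→φ0] = [24, 30]
r3 m[A→φ1] = [12, 12]
r3 m[A→φ3] = [8, 10]
r3 m[B→φ5] = [1, 1]
r3 m[P→φ4] = [1, 1]
r3 m[C→φ3] = [1, 1]
r3 m[G→φ1] = [8, 8]
r3 m[G→φ2] = [4, 5]
r4 m[φ0→K] = [60, 60]
r4 m[φ0→A] = [9, 18]
r4 m[φ1→A] = [32, 40]
r4 m[φ1→G] = [48, 60]
r4 m[φ2→H] = [32, 40]
r4 m[φ2→G] = [72, 64]
r4 m[φ3→A] = [6, 6]
r4 m[φ3→C] = [48, 60]
r4 m[φ4→K] = [9, 3]
r4 m[φ4→P] = [18, 6]
r4 m[φ5→H] = [9, 8]
r4 m[φ5→B] = [32, 72]
r4 m[K→φ0] = [9, 3]
r4 m[K→φ4] = [60, 60]
r4 m[H→φ2] = [9, 8]
r4 m[H→φ5] = [32, 40]
r4 m[A→φ0] = [192, 240]
r4 m[A→φ1] = [54, 108]
r4 m[A→φ3] = [288, 720]
r4 m[B→φ5] = [1, 1]
r4 m[P→φ4] = [1, 1]
r4 m[C→φ3] = [1, 1]
r4 m[G→φ1] = [72, 64]
r4 m[G→φ2] = [48, 60]
r5 m[φ0→K] = [480, 480]
r5 m[φ0→A] = [9, 18]
r5 m[φ1→A] = [288, 320]
r5 m[φ1→G] = [216, 540]
r5 m[φ2→H] = [384, 480]
r5 m[φ2→G] = [72, 64]
r5 m[φ3→A] = [6, 6]
r5 m[φ3→C] = [2880, 4320]
r5 m[φ4→K] = [9, 3]
r5 m[φ4→P] = [540, 180]
r5 m[φ5→H] = [9, 8]
r5 m[φ5→B] = [160, 320]
r5 m[K→φ0] = [9, 3]
r5 m[K→φ4] = [60, 60]
r5 m[H→φ2] = [9, 8]
r5 m[H→φ5] = [32, 40]
r5 m[A→φ0] = [192, 240]
r5 m[A→φ1] = [54, 108]
r5 m[A→φ3] = [288, 720]
r5 m[B→φ5] = [1, 1]
r5 m[P→φ4] = [1, 1]
r5 m[C→φ3] = [1, 1]
r5 m[G→φ1] = [72, 64]
r5 m[G→φ2] = [48, 60]
r6 m[φ0→K] = [480, 480]
r6 m[φ0→A] = [9, 18]
r6 m[φ1→A] = [288, 320]
r6 m[φ1→G] = [216, 540]
r6 m[φ2→H] = [384, 480]
r6 m[φ2→G] = [72, 64]
r6 m[φ3→A] = [6, 6]
r6 m[φ3→C] = [2880, 4320]
r6 m[φ4→K] = [9, 3]
r6 m[φ4→P] = [540, 180]
r6 m[φ5→H] = [9, 8]
r6 m[φ5→B] = [160, 320]
r6 m[K→φ0] = [9, 3]
r6 m[K→φ4] = [480, 480]
r6 m[H→φ2] = [9, 8]
r6 m[H→φ5] = [384, 480]
r6 m[A→φ0] = [1728, 1920]
r6 m[A→φ1] = [54, 108]
r6 m[A→φ3] = [2592, 5760]
r6 m[B→φ5] = [1, 1]
r6 m[P→φ4] = [1, 1]
r6 m[C→φ3] = [1, 1]
r6 m[G→φ1] = [72, 64]
r6 m[G→φ2] = [216, 540]
r7 m[φ0→K] = [3840, 3840]
r7 m[φ0→A] = [9, 18]
r7 m[φ1→A] = [288, 320]
r7 m[φ1→G] = [216, 540]
r7 m[φ2→H] = [1728, 4320]
r7 m[φ2→G] = [72, 64]
r7 m[φ3→A] = [6, 6]
r7 m[φ3→C] = [23040, 34560]
r7 m[φ4→K] = [9, 3]
r7 m[φ4→P] = [4320, 1440]
r7 m[φ5→H] = [9, 8]
r7 m[φ5→B] = [1920, 3840]
r7 m[K→φ0] = [9, 3]
r7 m[K→φ4] = [480, 480]
r7 m[H→φ2] = [9, 8]
r7 m[H→φ5] = [384, 480]
r7 m[A→φ0] = [1728, 1920]
r7 m[A→φ1] = [54, 108]
r7 m[A→φ3] = [2592, 5760]
r7 m[B→φ5] = [1, 1]
r7 m[P→φ4] = [1, 1]
r7 m[C→φ3] = [1, 1]
r7 m[G→φ1] = [72, 64]
r7 m[G→φ2] = [216, 540]
r8 m[φ0→K] = [3840, 3840]
r8 m[φ0→A] = [9, 18]
r8 m[φ1→A] = [288, 320]
r8 m[φ1→G] = [216, 540]
r8 m[φ2→H] = [1728, 4320]
r8 m[φ2→G] = [72, 64]
r8 m[φ3→A] = [6, 6]
r8 m[φ3→C] = [23040, 34560]
r8 m[φ4→K] = [9, 3]
r8 m[φ4→P] = [4320, 1440]
r8 m[φ5→H] = [9, 8]
r8 m[φ5→B] = [1920, 3840]
r8 m[K→φ0] = [9, 3]
r8 m[K→φ4] = [3840, 3840]
r8 m[H→φ2] = [9, 8]
r8 m[H→φ5] = [1728, 4320]
r8 m[A→φ0] = [1728, 1920]
r8 m[A→φ1] = [54, 108]
r8 m[A→φ3] = [2592, 5760]
r8 m[B→φ5] = [1, 1]
r8 m[P→φ4] = [1, 1]
r8 m[C→φ3] = [1, 1]
r8 m[G→φ1] = [72, 64]
r8 m[G→φ2] = [216, 540]
r9 m[φ0→K] = [3840, 3840]
r9 m[φ0→A] = [9, 18]
r9 m[φ1→A] = [288, 320]
r9 m[φ1→G] = [216, 540]
r9 m[φ2→H] = [1728, 4320]
r9 m[φ2→G] = [72, 64]
r9 m[φ3→A] = [6, 6]
r9 m[φ3→C] = [23040, 34560]
r9 m[φ4→K] = [9, 3]
r9 m[φ4→P] = [34560, 11520]
r9 m[φ5→H] = [9, 8]
r9 m[φ5→B] = [17280, 34560]
r9 m[K→φ0] = [9, 3]
r9 m[K→φ4] = [3840, 3840]
r9 m[H→φ2] = [9, 8]
r9 m[H→φ5] = [1728, 4320]
r9 m[A→φ0] = [1728, 1920]
r9 m[A→φ1] = [54, 108]
r9 m[A→φ3] = [2592, 5760]
r9 m[B→φ5] = [1, 1]
r9 m[P→φ4] = [1, 1]
r9 m[C→φ3] = [1, 1]
r9 m[G→φ1] = [72, 64]
r9 m[G→φ2] = [216, 540]
r10 m[φ0→K] = [3840, 3840]
r10 m[φ0→A] = [9, 18]
r10 m[φ1→A] = [288, 320]
r10 m[φ1→G] = [216, 540]
r10 m[φ2→H] = [1728, 4320]
r10 m[φ2→G] = [72, 64]
r10 m[φ3→A] = [6, 6]
r10 m[φ3→C] = [23040, 34560]
r10 m[φ4→K] = [9, 3]
r10 m[φ4→P] = [34560, 11520]
r10 m[φ5→H] = [9, 8]
r10 m[φ5→B] = [17280, 34560]
r10 m[K→φ0] = [9, 3]
r10 m[K→φ4] = [3840, 3840]
r10 m[H→φ2] = [9, 8]
r10 m[H→φ5] = [1728, 4320]
r10 m[A→φ0] = [1728, 1920]
r10 m[A→φ1] = [54, 108]
r10 m[A→φ3] = [2592, 5760]
r10 m[B→φ5] = [1, 1]
r10 m[P→φ4] = [1, 1]
r10 m[C→φ3] = [1, 1]
r10 m[G→φ1] = [72, 64]
r10 m[G→φ2] = [216, 540]
fixed point reached at round 10
traceback from K: (K=0, H=1, A=1, B=1, P=0, C=1, G=1), score=34560

assignment: (K=0, H=1, A=1, B=1, P=0, C=1, G=1); score = 34560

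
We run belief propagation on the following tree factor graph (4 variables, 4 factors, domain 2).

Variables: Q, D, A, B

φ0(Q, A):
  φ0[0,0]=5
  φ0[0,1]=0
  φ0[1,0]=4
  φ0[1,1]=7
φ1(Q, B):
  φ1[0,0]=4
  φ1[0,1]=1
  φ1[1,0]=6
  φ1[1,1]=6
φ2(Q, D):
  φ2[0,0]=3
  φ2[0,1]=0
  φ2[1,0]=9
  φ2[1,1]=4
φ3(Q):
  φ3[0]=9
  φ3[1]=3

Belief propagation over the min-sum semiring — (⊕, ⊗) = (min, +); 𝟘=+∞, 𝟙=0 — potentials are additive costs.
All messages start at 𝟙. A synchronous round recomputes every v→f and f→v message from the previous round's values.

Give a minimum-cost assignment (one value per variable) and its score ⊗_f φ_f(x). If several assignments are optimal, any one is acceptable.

init: all messages = 𝟙 over 2 values
r1 m[φ0→Q] = [0, 4]
r1 m[φ0→A] = [4, 0]
r1 m[φ1→Q] = [1, 6]
r1 m[φ1→B] = [4, 1]
r1 m[φ2→Q] = [0, 4]
r1 m[φ2→D] = [3, 0]
r1 m[φ3→Q] = [9, 3]
r1 m[Q→φ0] = [0, 0]
r1 m[Q→φ1] = [0, 0]
r1 m[Q→φ2] = [0, 0]
r1 m[Q→φ3] = [0, 0]
r1 m[D→φ2] = [0, 0]
r1 m[A→φ0] = [0, 0]
r1 m[B→φ1] = [0, 0]
r2 m[φ0→Q] = [0, 4]
r2 m[φ0→A] = [4, 0]
r2 m[φ1→Q] = [1, 6]
r2 m[φ1→B] = [4, 1]
r2 m[φ2→Q] = [0, 4]
r2 m[φ2→D] = [3, 0]
r2 m[φ3→Q] = [9, 3]
r2 m[Q→φ0] = [10, 13]
r2 m[Q→φ1] = [9, 11]
r2 m[Q→φ2] = [10, 13]
r2 m[Q→φ3] = [1, 14]
r2 m[D→φ2] = [0, 0]
r2 m[A→φ0] = [0, 0]
r2 m[B→φ1] = [0, 0]
r3 m[φ0→Q] = [0, 4]
r3 m[φ0→A] = [15, 10]
r3 m[φ1→Q] = [1, 6]
r3 m[φ1→B] = [13, 10]
r3 m[φ2→Q] = [0, 4]
r3 m[φ2→D] = [13, 10]
r3 m[φ3→Q] = [9, 3]
r3 m[Q→φ0] = [10, 13]
r3 m[Q→φ1] = [9, 11]
r3 m[Q→φ2] = [10, 13]
r3 m[Q→φ3] = [1, 14]
r3 m[D→φ2] = [0, 0]
r3 m[A→φ0] = [0, 0]
r3 m[B→φ1] = [0, 0]
r4 m[φ0→Q] = [0, 4]
r4 m[φ0→A] = [15, 10]
r4 m[φ1→Q] = [1, 6]
r4 m[φ1→B] = [13, 10]
r4 m[φ2→Q] = [0, 4]
r4 m[φ2→D] = [13, 10]
r4 m[φ3→Q] = [9, 3]
r4 m[Q→φ0] = [10, 13]
r4 m[Q→φ1] = [9, 11]
r4 m[Q→φ2] = [10, 13]
r4 m[Q→φ3] = [1, 14]
r4 m[D→φ2] = [0, 0]
r4 m[A→φ0] = [0, 0]
r4 m[B→φ1] = [0, 0]
fixed point reached at round 4
traceback from Q: (Q=0, D=1, A=1, B=1), score=10

assignment: (Q=0, D=1, A=1, B=1); score = 10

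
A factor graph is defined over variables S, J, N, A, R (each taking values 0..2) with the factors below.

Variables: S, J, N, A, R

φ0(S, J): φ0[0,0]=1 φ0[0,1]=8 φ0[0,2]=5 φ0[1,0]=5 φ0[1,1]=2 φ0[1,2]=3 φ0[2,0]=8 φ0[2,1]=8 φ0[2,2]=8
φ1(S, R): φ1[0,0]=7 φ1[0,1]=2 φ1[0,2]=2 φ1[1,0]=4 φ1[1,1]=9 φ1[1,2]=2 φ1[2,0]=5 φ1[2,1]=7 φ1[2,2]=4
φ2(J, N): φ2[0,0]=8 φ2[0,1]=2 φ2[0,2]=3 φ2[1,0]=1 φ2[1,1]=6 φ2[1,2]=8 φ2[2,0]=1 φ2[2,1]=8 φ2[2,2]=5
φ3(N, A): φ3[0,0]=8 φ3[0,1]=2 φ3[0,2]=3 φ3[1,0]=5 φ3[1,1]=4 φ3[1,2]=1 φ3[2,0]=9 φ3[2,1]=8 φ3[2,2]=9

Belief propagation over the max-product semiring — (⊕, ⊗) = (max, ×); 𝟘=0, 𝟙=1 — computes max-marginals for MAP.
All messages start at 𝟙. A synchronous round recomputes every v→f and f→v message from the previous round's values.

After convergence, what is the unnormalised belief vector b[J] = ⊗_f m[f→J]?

b[J] = [3584, 4032, 2520]

init: all messages = 𝟙 over 3 values
r1 m[φ0→S] = [8, 5, 8]
r1 m[φ0→J] = [8, 8, 8]
r1 m[φ1→S] = [7, 9, 7]
r1 m[φ1→R] = [7, 9, 4]
r1 m[φ2→J] = [8, 8, 8]
r1 m[φ2→N] = [8, 8, 8]
r1 m[φ3→N] = [8, 5, 9]
r1 m[φ3→A] = [9, 8, 9]
r1 m[S→φ0] = [1, 1, 1]
r1 m[S→φ1] = [1, 1, 1]
r1 m[J→φ0] = [1, 1, 1]
r1 m[J→φ2] = [1, 1, 1]
r1 m[N→φ2] = [1, 1, 1]
r1 m[N→φ3] = [1, 1, 1]
r1 m[A→φ3] = [1, 1, 1]
r1 m[R→φ1] = [1, 1, 1]
r2 m[φ0→S] = [8, 5, 8]
r2 m[φ0→J] = [8, 8, 8]
r2 m[φ1→S] = [7, 9, 7]
r2 m[φ1→R] = [7, 9, 4]
r2 m[φ2→J] = [8, 8, 8]
r2 m[φ2→N] = [8, 8, 8]
r2 m[φ3→N] = [8, 5, 9]
r2 m[φ3→A] = [9, 8, 9]
r2 m[S→φ0] = [7, 9, 7]
r2 m[S→φ1] = [8, 5, 8]
r2 m[J→φ0] = [8, 8, 8]
r2 m[J→φ2] = [8, 8, 8]
r2 m[N→φ2] = [8, 5, 9]
r2 m[N→φ3] = [8, 8, 8]
r2 m[A→φ3] = [1, 1, 1]
r2 m[R→φ1] = [1, 1, 1]
r3 m[φ0→S] = [64, 40, 64]
r3 m[φ0→J] = [56, 56, 56]
r3 m[φ1→S] = [7, 9, 7]
r3 m[φ1→R] = [56, 56, 32]
r3 m[φ2→J] = [64, 72, 45]
r3 m[φ2→N] = [64, 64, 64]
r3 m[φ3→N] = [8, 5, 9]
r3 m[φ3→A] = [72, 64, 72]
r3 m[S→φ0] = [7, 9, 7]
r3 m[S→φ1] = [8, 5, 8]
r3 m[J→φ0] = [8, 8, 8]
r3 m[J→φ2] = [8, 8, 8]
r3 m[N→φ2] = [8, 5, 9]
r3 m[N→φ3] = [8, 8, 8]
r3 m[A→φ3] = [1, 1, 1]
r3 m[R→φ1] = [1, 1, 1]
r4 m[φ0→S] = [64, 40, 64]
r4 m[φ0→J] = [56, 56, 56]
r4 m[φ1→S] = [7, 9, 7]
r4 m[φ1→R] = [56, 56, 32]
r4 m[φ2→J] = [64, 72, 45]
r4 m[φ2→N] = [64, 64, 64]
r4 m[φ3→N] = [8, 5, 9]
r4 m[φ3→A] = [72, 64, 72]
r4 m[S→φ0] = [7, 9, 7]
r4 m[S→φ1] = [64, 40, 64]
r4 m[J→φ0] = [64, 72, 45]
r4 m[J→φ2] = [56, 56, 56]
r4 m[N→φ2] = [8, 5, 9]
r4 m[N→φ3] = [64, 64, 64]
r4 m[A→φ3] = [1, 1, 1]
r4 m[R→φ1] = [1, 1, 1]
r5 m[φ0→S] = [576, 320, 576]
r5 m[φ0→J] = [56, 56, 56]
r5 m[φ1→S] = [7, 9, 7]
r5 m[φ1→R] = [448, 448, 256]
r5 m[φ2→J] = [64, 72, 45]
r5 m[φ2→N] = [448, 448, 448]
r5 m[φ3→N] = [8, 5, 9]
r5 m[φ3→A] = [576, 512, 576]
r5 m[S→φ0] = [7, 9, 7]
r5 m[S→φ1] = [64, 40, 64]
r5 m[J→φ0] = [64, 72, 45]
r5 m[J→φ2] = [56, 56, 56]
r5 m[N→φ2] = [8, 5, 9]
r5 m[N→φ3] = [64, 64, 64]
r5 m[A→φ3] = [1, 1, 1]
r5 m[R→φ1] = [1, 1, 1]
r6 m[φ0→S] = [576, 320, 576]
r6 m[φ0→J] = [56, 56, 56]
r6 m[φ1→S] = [7, 9, 7]
r6 m[φ1→R] = [448, 448, 256]
r6 m[φ2→J] = [64, 72, 45]
r6 m[φ2→N] = [448, 448, 448]
r6 m[φ3→N] = [8, 5, 9]
r6 m[φ3→A] = [576, 512, 576]
r6 m[S→φ0] = [7, 9, 7]
r6 m[S→φ1] = [576, 320, 576]
r6 m[J→φ0] = [64, 72, 45]
r6 m[J→φ2] = [56, 56, 56]
r6 m[N→φ2] = [8, 5, 9]
r6 m[N→φ3] = [448, 448, 448]
r6 m[A→φ3] = [1, 1, 1]
r6 m[R→φ1] = [1, 1, 1]
r7 m[φ0→S] = [576, 320, 576]
r7 m[φ0→J] = [56, 56, 56]
r7 m[φ1→S] = [7, 9, 7]
r7 m[φ1→R] = [4032, 4032, 2304]
r7 m[φ2→J] = [64, 72, 45]
r7 m[φ2→N] = [448, 448, 448]
r7 m[φ3→N] = [8, 5, 9]
r7 m[φ3→A] = [4032, 3584, 4032]
r7 m[S→φ0] = [7, 9, 7]
r7 m[S→φ1] = [576, 320, 576]
r7 m[J→φ0] = [64, 72, 45]
r7 m[J→φ2] = [56, 56, 56]
r7 m[N→φ2] = [8, 5, 9]
r7 m[N→φ3] = [448, 448, 448]
r7 m[A→φ3] = [1, 1, 1]
r7 m[R→φ1] = [1, 1, 1]
r8 m[φ0→S] = [576, 320, 576]
r8 m[φ0→J] = [56, 56, 56]
r8 m[φ1→S] = [7, 9, 7]
r8 m[φ1→R] = [4032, 4032, 2304]
r8 m[φ2→J] = [64, 72, 45]
r8 m[φ2→N] = [448, 448, 448]
r8 m[φ3→N] = [8, 5, 9]
r8 m[φ3→A] = [4032, 3584, 4032]
r8 m[S→φ0] = [7, 9, 7]
r8 m[S→φ1] = [576, 320, 576]
r8 m[J→φ0] = [64, 72, 45]
r8 m[J→φ2] = [56, 56, 56]
r8 m[N→φ2] = [8, 5, 9]
r8 m[N→φ3] = [448, 448, 448]
r8 m[A→φ3] = [1, 1, 1]
r8 m[R→φ1] = [1, 1, 1]
fixed point reached at round 8
b[J] = ⊗ incoming = [3584, 4032, 2520]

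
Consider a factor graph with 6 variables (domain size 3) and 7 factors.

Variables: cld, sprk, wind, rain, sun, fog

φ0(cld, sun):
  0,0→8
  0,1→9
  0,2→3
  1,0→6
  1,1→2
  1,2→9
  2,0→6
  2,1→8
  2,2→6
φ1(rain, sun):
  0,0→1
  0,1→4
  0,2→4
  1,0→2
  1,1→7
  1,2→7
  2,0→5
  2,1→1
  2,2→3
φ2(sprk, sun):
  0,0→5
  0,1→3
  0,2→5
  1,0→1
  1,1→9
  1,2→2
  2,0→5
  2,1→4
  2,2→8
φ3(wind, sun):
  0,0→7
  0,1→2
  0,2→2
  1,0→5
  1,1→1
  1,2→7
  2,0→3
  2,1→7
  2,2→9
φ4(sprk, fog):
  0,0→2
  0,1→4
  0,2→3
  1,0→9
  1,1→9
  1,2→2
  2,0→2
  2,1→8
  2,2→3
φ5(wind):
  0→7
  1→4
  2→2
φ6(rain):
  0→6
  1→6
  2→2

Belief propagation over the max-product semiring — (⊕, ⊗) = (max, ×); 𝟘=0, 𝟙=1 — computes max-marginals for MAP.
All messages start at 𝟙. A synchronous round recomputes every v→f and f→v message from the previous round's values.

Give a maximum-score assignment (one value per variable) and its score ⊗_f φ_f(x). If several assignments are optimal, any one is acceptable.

assignment: (cld=1, sprk=2, wind=1, rain=1, sun=2, fog=1); score = 677376

init: all messages = 𝟙 over 3 values
r1 m[φ0→cld] = [9, 9, 8]
r1 m[φ0→sun] = [8, 9, 9]
r1 m[φ1→rain] = [4, 7, 5]
r1 m[φ1→sun] = [5, 7, 7]
r1 m[φ2→sprk] = [5, 9, 8]
r1 m[φ2→sun] = [5, 9, 8]
r1 m[φ3→wind] = [7, 7, 9]
r1 m[φ3→sun] = [7, 7, 9]
r1 m[φ4→sprk] = [4, 9, 8]
r1 m[φ4→fog] = [9, 9, 3]
r1 m[φ5→wind] = [7, 4, 2]
r1 m[φ6→rain] = [6, 6, 2]
r1 m[cld→φ0] = [1, 1, 1]
r1 m[sprk→φ2] = [1, 1, 1]
r1 m[sprk→φ4] = [1, 1, 1]
r1 m[wind→φ3] = [1, 1, 1]
r1 m[wind→φ5] = [1, 1, 1]
r1 m[rain→φ1] = [1, 1, 1]
r1 m[rain→φ6] = [1, 1, 1]
r1 m[sun→φ0] = [1, 1, 1]
r1 m[sun→φ1] = [1, 1, 1]
r1 m[sun→φ2] = [1, 1, 1]
r1 m[sun→φ3] = [1, 1, 1]
r1 m[fog→φ4] = [1, 1, 1]
r2 m[φ0→cld] = [9, 9, 8]
r2 m[φ0→sun] = [8, 9, 9]
r2 m[φ1→rain] = [4, 7, 5]
r2 m[φ1→sun] = [5, 7, 7]
r2 m[φ2→sprk] = [5, 9, 8]
r2 m[φ2→sun] = [5, 9, 8]
r2 m[φ3→wind] = [7, 7, 9]
r2 m[φ3→sun] = [7, 7, 9]
r2 m[φ4→sprk] = [4, 9, 8]
r2 m[φ4→fog] = [9, 9, 3]
r2 m[φ5→wind] = [7, 4, 2]
r2 m[φ6→rain] = [6, 6, 2]
r2 m[cld→φ0] = [1, 1, 1]
r2 m[sprk→φ2] = [4, 9, 8]
r2 m[sprk→φ4] = [5, 9, 8]
r2 m[wind→φ3] = [7, 4, 2]
r2 m[wind→φ5] = [7, 7, 9]
r2 m[rain→φ1] = [6, 6, 2]
r2 m[rain→φ6] = [4, 7, 5]
r2 m[sun→φ0] = [175, 441, 504]
r2 m[sun→φ1] = [280, 567, 648]
r2 m[sun→φ2] = [280, 441, 567]
r2 m[sun→φ3] = [200, 567, 504]
r2 m[fog→φ4] = [1, 1, 1]
r3 m[φ0→cld] = [3969, 4536, 3528]
r3 m[φ0→sun] = [8, 9, 9]
r3 m[φ1→rain] = [2592, 4536, 1944]
r3 m[φ1→sun] = [12, 42, 42]
r3 m[φ2→sprk] = [2835, 3969, 4536]
r3 m[φ2→sun] = [40, 81, 64]
r3 m[φ3→wind] = [1400, 3528, 4536]
r3 m[φ3→sun] = [49, 14, 28]
r3 m[φ4→sprk] = [4, 9, 8]
r3 m[φ4→fog] = [81, 81, 24]
r3 m[φ5→wind] = [7, 4, 2]
r3 m[φ6→rain] = [6, 6, 2]
r3 m[cld→φ0] = [1, 1, 1]
r3 m[sprk→φ2] = [4, 9, 8]
r3 m[sprk→φ4] = [5, 9, 8]
r3 m[wind→φ3] = [7, 4, 2]
r3 m[wind→φ5] = [7, 7, 9]
r3 m[rain→φ1] = [6, 6, 2]
r3 m[rain→φ6] = [4, 7, 5]
r3 m[sun→φ0] = [175, 441, 504]
r3 m[sun→φ1] = [280, 567, 648]
r3 m[sun→φ2] = [280, 441, 567]
r3 m[sun→φ3] = [200, 567, 504]
r3 m[fog→φ4] = [1, 1, 1]
r4 m[φ0→cld] = [3969, 4536, 3528]
r4 m[φ0→sun] = [8, 9, 9]
r4 m[φ1→rain] = [2592, 4536, 1944]
r4 m[φ1→sun] = [12, 42, 42]
r4 m[φ2→sprk] = [2835, 3969, 4536]
r4 m[φ2→sun] = [40, 81, 64]
r4 m[φ3→wind] = [1400, 3528, 4536]
r4 m[φ3→sun] = [49, 14, 28]
r4 m[φ4→sprk] = [4, 9, 8]
r4 m[φ4→fog] = [81, 81, 24]
r4 m[φ5→wind] = [7, 4, 2]
r4 m[φ6→rain] = [6, 6, 2]
r4 m[cld→φ0] = [1, 1, 1]
r4 m[sprk→φ2] = [4, 9, 8]
r4 m[sprk→φ4] = [2835, 3969, 4536]
r4 m[wind→φ3] = [7, 4, 2]
r4 m[wind→φ5] = [1400, 3528, 4536]
r4 m[rain→φ1] = [6, 6, 2]
r4 m[rain→φ6] = [2592, 4536, 1944]
r4 m[sun→φ0] = [23520, 47628, 75264]
r4 m[sun→φ1] = [15680, 10206, 16128]
r4 m[sun→φ2] = [4704, 5292, 10584]
r4 m[sun→φ3] = [3840, 30618, 24192]
r4 m[fog→φ4] = [1, 1, 1]
r5 m[φ0→cld] = [428652, 677376, 451584]
r5 m[φ0→sun] = [8, 9, 9]
r5 m[φ1→rain] = [64512, 112896, 78400]
r5 m[φ1→sun] = [12, 42, 42]
r5 m[φ2→sprk] = [52920, 47628, 84672]
r5 m[φ2→sun] = [40, 81, 64]
r5 m[φ3→wind] = [61236, 169344, 217728]
r5 m[φ3→sun] = [49, 14, 28]
r5 m[φ4→sprk] = [4, 9, 8]
r5 m[φ4→fog] = [35721, 36288, 13608]
r5 m[φ5→wind] = [7, 4, 2]
r5 m[φ6→rain] = [6, 6, 2]
r5 m[cld→φ0] = [1, 1, 1]
r5 m[sprk→φ2] = [4, 9, 8]
r5 m[sprk→φ4] = [2835, 3969, 4536]
r5 m[wind→φ3] = [7, 4, 2]
r5 m[wind→φ5] = [1400, 3528, 4536]
r5 m[rain→φ1] = [6, 6, 2]
r5 m[rain→φ6] = [2592, 4536, 1944]
r5 m[sun→φ0] = [23520, 47628, 75264]
r5 m[sun→φ1] = [15680, 10206, 16128]
r5 m[sun→φ2] = [4704, 5292, 10584]
r5 m[sun→φ3] = [3840, 30618, 24192]
r5 m[fog→φ4] = [1, 1, 1]
r6 m[φ0→cld] = [428652, 677376, 451584]
r6 m[φ0→sun] = [8, 9, 9]
r6 m[φ1→rain] = [64512, 112896, 78400]
r6 m[φ1→sun] = [12, 42, 42]
r6 m[φ2→sprk] = [52920, 47628, 84672]
r6 m[φ2→sun] = [40, 81, 64]
r6 m[φ3→wind] = [61236, 169344, 217728]
r6 m[φ3→sun] = [49, 14, 28]
r6 m[φ4→sprk] = [4, 9, 8]
r6 m[φ4→fog] = [35721, 36288, 13608]
r6 m[φ5→wind] = [7, 4, 2]
r6 m[φ6→rain] = [6, 6, 2]
r6 m[cld→φ0] = [1, 1, 1]
r6 m[sprk→φ2] = [4, 9, 8]
r6 m[sprk→φ4] = [52920, 47628, 84672]
r6 m[wind→φ3] = [7, 4, 2]
r6 m[wind→φ5] = [61236, 169344, 217728]
r6 m[rain→φ1] = [6, 6, 2]
r6 m[rain→φ6] = [64512, 112896, 78400]
r6 m[sun→φ0] = [23520, 47628, 75264]
r6 m[sun→φ1] = [15680, 10206, 16128]
r6 m[sun→φ2] = [4704, 5292, 10584]
r6 m[sun→φ3] = [3840, 30618, 24192]
r6 m[fog→φ4] = [1, 1, 1]
r7 m[φ0→cld] = [428652, 677376, 451584]
r7 m[φ0→sun] = [8, 9, 9]
r7 m[φ1→rain] = [64512, 112896, 78400]
r7 m[φ1→sun] = [12, 42, 42]
r7 m[φ2→sprk] = [52920, 47628, 84672]
r7 m[φ2→sun] = [40, 81, 64]
r7 m[φ3→wind] = [61236, 169344, 217728]
r7 m[φ3→sun] = [49, 14, 28]
r7 m[φ4→sprk] = [4, 9, 8]
r7 m[φ4→fog] = [428652, 677376, 254016]
r7 m[φ5→wind] = [7, 4, 2]
r7 m[φ6→rain] = [6, 6, 2]
r7 m[cld→φ0] = [1, 1, 1]
r7 m[sprk→φ2] = [4, 9, 8]
r7 m[sprk→φ4] = [52920, 47628, 84672]
r7 m[wind→φ3] = [7, 4, 2]
r7 m[wind→φ5] = [61236, 169344, 217728]
r7 m[rain→φ1] = [6, 6, 2]
r7 m[rain→φ6] = [64512, 112896, 78400]
r7 m[sun→φ0] = [23520, 47628, 75264]
r7 m[sun→φ1] = [15680, 10206, 16128]
r7 m[sun→φ2] = [4704, 5292, 10584]
r7 m[sun→φ3] = [3840, 30618, 24192]
r7 m[fog→φ4] = [1, 1, 1]
r8 m[φ0→cld] = [428652, 677376, 451584]
r8 m[φ0→sun] = [8, 9, 9]
r8 m[φ1→rain] = [64512, 112896, 78400]
r8 m[φ1→sun] = [12, 42, 42]
r8 m[φ2→sprk] = [52920, 47628, 84672]
r8 m[φ2→sun] = [40, 81, 64]
r8 m[φ3→wind] = [61236, 169344, 217728]
r8 m[φ3→sun] = [49, 14, 28]
r8 m[φ4→sprk] = [4, 9, 8]
r8 m[φ4→fog] = [428652, 677376, 254016]
r8 m[φ5→wind] = [7, 4, 2]
r8 m[φ6→rain] = [6, 6, 2]
r8 m[cld→φ0] = [1, 1, 1]
r8 m[sprk→φ2] = [4, 9, 8]
r8 m[sprk→φ4] = [52920, 47628, 84672]
r8 m[wind→φ3] = [7, 4, 2]
r8 m[wind→φ5] = [61236, 169344, 217728]
r8 m[rain→φ1] = [6, 6, 2]
r8 m[rain→φ6] = [64512, 112896, 78400]
r8 m[sun→φ0] = [23520, 47628, 75264]
r8 m[sun→φ1] = [15680, 10206, 16128]
r8 m[sun→φ2] = [4704, 5292, 10584]
r8 m[sun→φ3] = [3840, 30618, 24192]
r8 m[fog→φ4] = [1, 1, 1]
fixed point reached at round 8
traceback from cld: (cld=1, sprk=2, wind=1, rain=1, sun=2, fog=1), score=677376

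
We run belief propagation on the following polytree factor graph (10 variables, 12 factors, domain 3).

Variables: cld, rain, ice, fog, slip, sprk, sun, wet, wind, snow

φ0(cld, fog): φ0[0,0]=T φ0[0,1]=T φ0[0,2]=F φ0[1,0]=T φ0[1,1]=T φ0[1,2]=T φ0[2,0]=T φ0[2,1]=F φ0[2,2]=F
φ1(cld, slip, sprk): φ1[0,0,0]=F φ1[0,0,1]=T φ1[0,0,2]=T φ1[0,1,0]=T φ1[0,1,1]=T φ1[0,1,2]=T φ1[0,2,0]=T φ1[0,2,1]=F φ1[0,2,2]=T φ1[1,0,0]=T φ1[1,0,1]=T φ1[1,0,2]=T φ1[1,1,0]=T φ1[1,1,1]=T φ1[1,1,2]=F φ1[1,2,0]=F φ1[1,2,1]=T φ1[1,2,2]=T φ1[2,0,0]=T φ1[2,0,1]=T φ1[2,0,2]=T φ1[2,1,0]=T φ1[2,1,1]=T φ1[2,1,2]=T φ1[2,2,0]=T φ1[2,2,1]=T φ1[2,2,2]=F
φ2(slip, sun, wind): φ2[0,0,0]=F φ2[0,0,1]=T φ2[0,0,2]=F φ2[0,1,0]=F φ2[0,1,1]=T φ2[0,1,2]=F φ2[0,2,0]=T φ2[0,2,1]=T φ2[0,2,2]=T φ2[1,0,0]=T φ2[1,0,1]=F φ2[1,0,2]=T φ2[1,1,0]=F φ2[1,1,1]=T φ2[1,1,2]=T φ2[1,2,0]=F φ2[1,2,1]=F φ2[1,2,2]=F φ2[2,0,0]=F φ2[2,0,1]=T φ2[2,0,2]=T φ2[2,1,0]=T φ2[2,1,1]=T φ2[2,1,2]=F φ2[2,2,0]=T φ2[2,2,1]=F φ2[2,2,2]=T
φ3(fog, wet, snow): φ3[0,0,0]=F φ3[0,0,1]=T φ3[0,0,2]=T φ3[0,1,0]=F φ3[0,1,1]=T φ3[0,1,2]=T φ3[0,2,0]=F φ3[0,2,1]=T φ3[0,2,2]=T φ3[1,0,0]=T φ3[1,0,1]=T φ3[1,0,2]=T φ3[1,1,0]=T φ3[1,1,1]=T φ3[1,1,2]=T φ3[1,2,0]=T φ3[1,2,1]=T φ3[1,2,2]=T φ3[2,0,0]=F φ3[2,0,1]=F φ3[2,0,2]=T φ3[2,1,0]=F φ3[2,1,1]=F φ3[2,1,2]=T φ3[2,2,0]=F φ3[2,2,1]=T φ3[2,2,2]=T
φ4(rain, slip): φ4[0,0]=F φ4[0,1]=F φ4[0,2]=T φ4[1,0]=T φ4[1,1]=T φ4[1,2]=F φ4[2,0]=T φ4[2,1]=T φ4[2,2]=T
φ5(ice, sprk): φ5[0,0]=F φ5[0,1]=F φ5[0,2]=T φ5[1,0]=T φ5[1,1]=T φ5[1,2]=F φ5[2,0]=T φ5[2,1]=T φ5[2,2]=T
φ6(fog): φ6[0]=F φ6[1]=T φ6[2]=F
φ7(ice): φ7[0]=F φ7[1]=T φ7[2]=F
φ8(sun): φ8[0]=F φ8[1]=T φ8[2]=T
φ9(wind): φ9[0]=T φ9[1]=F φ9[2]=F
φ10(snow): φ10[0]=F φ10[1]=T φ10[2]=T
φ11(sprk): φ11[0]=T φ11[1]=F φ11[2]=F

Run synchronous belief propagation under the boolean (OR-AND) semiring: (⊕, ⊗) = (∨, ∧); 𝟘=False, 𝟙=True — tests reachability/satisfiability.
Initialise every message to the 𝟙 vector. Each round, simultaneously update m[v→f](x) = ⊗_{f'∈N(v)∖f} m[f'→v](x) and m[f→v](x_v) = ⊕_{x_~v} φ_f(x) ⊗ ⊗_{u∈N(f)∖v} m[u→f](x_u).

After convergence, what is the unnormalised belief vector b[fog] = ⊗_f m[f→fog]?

b[fog] = [F, T, F]

init: all messages = 𝟙 over 3 values
r1 m[φ0→cld] = [T, T, T]
r1 m[φ0→fog] = [T, T, T]
r1 m[φ1→cld] = [T, T, T]
r1 m[φ1→slip] = [T, T, T]
r1 m[φ1→sprk] = [T, T, T]
r1 m[φ2→slip] = [T, T, T]
r1 m[φ2→sun] = [T, T, T]
r1 m[φ2→wind] = [T, T, T]
r1 m[φ3→fog] = [T, T, T]
r1 m[φ3→wet] = [T, T, T]
r1 m[φ3→snow] = [T, T, T]
r1 m[φ4→rain] = [T, T, T]
r1 m[φ4→slip] = [T, T, T]
r1 m[φ5→ice] = [T, T, T]
r1 m[φ5→sprk] = [T, T, T]
r1 m[φ6→fog] = [F, T, F]
r1 m[φ7→ice] = [F, T, F]
r1 m[φ8→sun] = [F, T, T]
r1 m[φ9→wind] = [T, F, F]
r1 m[φ10→snow] = [F, T, T]
r1 m[φ11→sprk] = [T, F, F]
r1 m[cld→φ0] = [T, T, T]
r1 m[cld→φ1] = [T, T, T]
r1 m[rain→φ4] = [T, T, T]
r1 m[ice→φ5] = [T, T, T]
r1 m[ice→φ7] = [T, T, T]
r1 m[fog→φ0] = [T, T, T]
r1 m[fog→φ3] = [T, T, T]
r1 m[fog→φ6] = [T, T, T]
r1 m[slip→φ1] = [T, T, T]
r1 m[slip→φ2] = [T, T, T]
r1 m[slip→φ4] = [T, T, T]
r1 m[sprk→φ1] = [T, T, T]
r1 m[sprk→φ5] = [T, T, T]
r1 m[sprk→φ11] = [T, T, T]
r1 m[sun→φ2] = [T, T, T]
r1 m[sun→φ8] = [T, T, T]
r1 m[wet→φ3] = [T, T, T]
r1 m[wind→φ2] = [T, T, T]
r1 m[wind→φ9] = [T, T, T]
r1 m[snow→φ3] = [T, T, T]
r1 m[snow→φ10] = [T, T, T]
r2 m[φ0→cld] = [T, T, T]
r2 m[φ0→fog] = [T, T, T]
r2 m[φ1→cld] = [T, T, T]
r2 m[φ1→slip] = [T, T, T]
r2 m[φ1→sprk] = [T, T, T]
r2 m[φ2→slip] = [T, T, T]
r2 m[φ2→sun] = [T, T, T]
r2 m[φ2→wind] = [T, T, T]
r2 m[φ3→fog] = [T, T, T]
r2 m[φ3→wet] = [T, T, T]
r2 m[φ3→snow] = [T, T, T]
r2 m[φ4→rain] = [T, T, T]
r2 m[φ4→slip] = [T, T, T]
r2 m[φ5→ice] = [T, T, T]
r2 m[φ5→sprk] = [T, T, T]
r2 m[φ6→fog] = [F, T, F]
r2 m[φ7→ice] = [F, T, F]
r2 m[φ8→sun] = [F, T, T]
r2 m[φ9→wind] = [T, F, F]
r2 m[φ10→snow] = [F, T, T]
r2 m[φ11→sprk] = [T, F, F]
r2 m[cld→φ0] = [T, T, T]
r2 m[cld→φ1] = [T, T, T]
r2 m[rain→φ4] = [T, T, T]
r2 m[ice→φ5] = [F, T, F]
r2 m[ice→φ7] = [T, T, T]
r2 m[fog→φ0] = [F, T, F]
r2 m[fog→φ3] = [F, T, F]
r2 m[fog→φ6] = [T, T, T]
r2 m[slip→φ1] = [T, T, T]
r2 m[slip→φ2] = [T, T, T]
r2 m[slip→φ4] = [T, T, T]
r2 m[sprk→φ1] = [T, F, F]
r2 m[sprk→φ5] = [T, F, F]
r2 m[sprk→φ11] = [T, T, T]
r2 m[sun→φ2] = [F, T, T]
r2 m[sun→φ8] = [T, T, T]
r2 m[wet→φ3] = [T, T, T]
r2 m[wind→φ2] = [T, F, F]
r2 m[wind→φ9] = [T, T, T]
r2 m[snow→φ3] = [F, T, T]
r2 m[snow→φ10] = [T, T, T]
r3 m[φ0→cld] = [T, T, F]
r3 m[φ0→fog] = [T, T, T]
r3 m[φ1→cld] = [T, T, T]
r3 m[φ1→slip] = [T, T, T]
r3 m[φ1→sprk] = [T, T, T]
r3 m[φ2→slip] = [T, F, T]
r3 m[φ2→sun] = [T, T, T]
r3 m[φ2→wind] = [T, T, T]
r3 m[φ3→fog] = [T, T, T]
r3 m[φ3→wet] = [T, T, T]
r3 m[φ3→snow] = [T, T, T]
r3 m[φ4→rain] = [T, T, T]
r3 m[φ4→slip] = [T, T, T]
r3 m[φ5→ice] = [F, T, T]
r3 m[φ5→sprk] = [T, T, F]
r3 m[φ6→fog] = [F, T, F]
r3 m[φ7→ice] = [F, T, F]
r3 m[φ8→sun] = [F, T, T]
r3 m[φ9→wind] = [T, F, F]
r3 m[φ10→snow] = [F, T, T]
r3 m[φ11→sprk] = [T, F, F]
r3 m[cld→φ0] = [T, T, T]
r3 m[cld→φ1] = [T, T, T]
r3 m[rain→φ4] = [T, T, T]
r3 m[ice→φ5] = [F, T, F]
r3 m[ice→φ7] = [T, T, T]
r3 m[fog→φ0] = [F, T, F]
r3 m[fog→φ3] = [F, T, F]
r3 m[fog→φ6] = [T, T, T]
r3 m[slip→φ1] = [T, T, T]
r3 m[slip→φ2] = [T, T, T]
r3 m[slip→φ4] = [T, T, T]
r3 m[sprk→φ1] = [T, F, F]
r3 m[sprk→φ5] = [T, F, F]
r3 m[sprk→φ11] = [T, T, T]
r3 m[sun→φ2] = [F, T, T]
r3 m[sun→φ8] = [T, T, T]
r3 m[wet→φ3] = [T, T, T]
r3 m[wind→φ2] = [T, F, F]
r3 m[wind→φ9] = [T, T, T]
r3 m[snow→φ3] = [F, T, T]
r3 m[snow→φ10] = [T, T, T]
r4 m[φ0→cld] = [T, T, F]
r4 m[φ0→fog] = [T, T, T]
r4 m[φ1→cld] = [T, T, T]
r4 m[φ1→slip] = [T, T, T]
r4 m[φ1→sprk] = [T, T, T]
r4 m[φ2→slip] = [T, F, T]
r4 m[φ2→sun] = [T, T, T]
r4 m[φ2→wind] = [T, T, T]
r4 m[φ3→fog] = [T, T, T]
r4 m[φ3→wet] = [T, T, T]
r4 m[φ3→snow] = [T, T, T]
r4 m[φ4→rain] = [T, T, T]
r4 m[φ4→slip] = [T, T, T]
r4 m[φ5→ice] = [F, T, T]
r4 m[φ5→sprk] = [T, T, F]
r4 m[φ6→fog] = [F, T, F]
r4 m[φ7→ice] = [F, T, F]
r4 m[φ8→sun] = [F, T, T]
r4 m[φ9→wind] = [T, F, F]
r4 m[φ10→snow] = [F, T, T]
r4 m[φ11→sprk] = [T, F, F]
r4 m[cld→φ0] = [T, T, T]
r4 m[cld→φ1] = [T, T, F]
r4 m[rain→φ4] = [T, T, T]
r4 m[ice→φ5] = [F, T, F]
r4 m[ice→φ7] = [F, T, T]
r4 m[fog→φ0] = [F, T, F]
r4 m[fog→φ3] = [F, T, F]
r4 m[fog→φ6] = [T, T, T]
r4 m[slip→φ1] = [T, F, T]
r4 m[slip→φ2] = [T, T, T]
r4 m[slip→φ4] = [T, F, T]
r4 m[sprk→φ1] = [T, F, F]
r4 m[sprk→φ5] = [T, F, F]
r4 m[sprk→φ11] = [T, T, F]
r4 m[sun→φ2] = [F, T, T]
r4 m[sun→φ8] = [T, T, T]
r4 m[wet→φ3] = [T, T, T]
r4 m[wind→φ2] = [T, F, F]
r4 m[wind→φ9] = [T, T, T]
r4 m[snow→φ3] = [F, T, T]
r4 m[snow→φ10] = [T, T, T]
r5 m[φ0→cld] = [T, T, F]
r5 m[φ0→fog] = [T, T, T]
r5 m[φ1→cld] = [T, T, T]
r5 m[φ1→slip] = [T, T, T]
r5 m[φ1→sprk] = [T, T, T]
r5 m[φ2→slip] = [T, F, T]
r5 m[φ2→sun] = [T, T, T]
r5 m[φ2→wind] = [T, T, T]
r5 m[φ3→fog] = [T, T, T]
r5 m[φ3→wet] = [T, T, T]
r5 m[φ3→snow] = [T, T, T]
r5 m[φ4→rain] = [T, T, T]
r5 m[φ4→slip] = [T, T, T]
r5 m[φ5→ice] = [F, T, T]
r5 m[φ5→sprk] = [T, T, F]
r5 m[φ6→fog] = [F, T, F]
r5 m[φ7→ice] = [F, T, F]
r5 m[φ8→sun] = [F, T, T]
r5 m[φ9→wind] = [T, F, F]
r5 m[φ10→snow] = [F, T, T]
r5 m[φ11→sprk] = [T, F, F]
r5 m[cld→φ0] = [T, T, T]
r5 m[cld→φ1] = [T, T, F]
r5 m[rain→φ4] = [T, T, T]
r5 m[ice→φ5] = [F, T, F]
r5 m[ice→φ7] = [F, T, T]
r5 m[fog→φ0] = [F, T, F]
r5 m[fog→φ3] = [F, T, F]
r5 m[fog→φ6] = [T, T, T]
r5 m[slip→φ1] = [T, F, T]
r5 m[slip→φ2] = [T, T, T]
r5 m[slip→φ4] = [T, F, T]
r5 m[sprk→φ1] = [T, F, F]
r5 m[sprk→φ5] = [T, F, F]
r5 m[sprk→φ11] = [T, T, F]
r5 m[sun→φ2] = [F, T, T]
r5 m[sun→φ8] = [T, T, T]
r5 m[wet→φ3] = [T, T, T]
r5 m[wind→φ2] = [T, F, F]
r5 m[wind→φ9] = [T, T, T]
r5 m[snow→φ3] = [F, T, T]
r5 m[snow→φ10] = [T, T, T]
fixed point reached at round 5
b[fog] = ⊗ incoming = [F, T, F]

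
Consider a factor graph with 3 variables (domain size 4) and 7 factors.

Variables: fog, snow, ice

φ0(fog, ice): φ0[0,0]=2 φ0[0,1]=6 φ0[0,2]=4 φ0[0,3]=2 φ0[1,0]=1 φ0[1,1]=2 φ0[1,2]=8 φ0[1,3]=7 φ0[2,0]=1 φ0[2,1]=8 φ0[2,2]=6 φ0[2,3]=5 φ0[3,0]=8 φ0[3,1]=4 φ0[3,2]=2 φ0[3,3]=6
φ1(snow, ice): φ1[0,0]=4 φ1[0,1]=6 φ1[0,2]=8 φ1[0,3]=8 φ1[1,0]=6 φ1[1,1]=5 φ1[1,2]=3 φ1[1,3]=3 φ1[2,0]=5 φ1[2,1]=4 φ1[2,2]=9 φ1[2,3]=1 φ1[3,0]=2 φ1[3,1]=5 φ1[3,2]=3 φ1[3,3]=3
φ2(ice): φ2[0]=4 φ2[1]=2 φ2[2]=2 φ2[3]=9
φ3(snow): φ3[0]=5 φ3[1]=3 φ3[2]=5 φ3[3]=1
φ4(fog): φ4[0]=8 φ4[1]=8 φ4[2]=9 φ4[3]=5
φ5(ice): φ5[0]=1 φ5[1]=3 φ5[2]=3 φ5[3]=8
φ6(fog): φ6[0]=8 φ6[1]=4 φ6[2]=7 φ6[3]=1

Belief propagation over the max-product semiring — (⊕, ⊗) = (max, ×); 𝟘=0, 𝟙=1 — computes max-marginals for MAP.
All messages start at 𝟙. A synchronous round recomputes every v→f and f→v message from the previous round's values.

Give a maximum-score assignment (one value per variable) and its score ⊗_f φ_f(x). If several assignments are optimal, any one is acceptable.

assignment: (fog=2, snow=0, ice=3); score = 907200

init: all messages = 𝟙 over 4 values
r1 m[φ0→fog] = [6, 8, 8, 8]
r1 m[φ0→ice] = [8, 8, 8, 7]
r1 m[φ1→snow] = [8, 6, 9, 5]
r1 m[φ1→ice] = [6, 6, 9, 8]
r1 m[φ2→ice] = [4, 2, 2, 9]
r1 m[φ3→snow] = [5, 3, 5, 1]
r1 m[φ4→fog] = [8, 8, 9, 5]
r1 m[φ5→ice] = [1, 3, 3, 8]
r1 m[φ6→fog] = [8, 4, 7, 1]
r1 m[fog→φ0] = [1, 1, 1, 1]
r1 m[fog→φ4] = [1, 1, 1, 1]
r1 m[fog→φ6] = [1, 1, 1, 1]
r1 m[snow→φ1] = [1, 1, 1, 1]
r1 m[snow→φ3] = [1, 1, 1, 1]
r1 m[ice→φ0] = [1, 1, 1, 1]
r1 m[ice→φ1] = [1, 1, 1, 1]
r1 m[ice→φ2] = [1, 1, 1, 1]
r1 m[ice→φ5] = [1, 1, 1, 1]
r2 m[φ0→fog] = [6, 8, 8, 8]
r2 m[φ0→ice] = [8, 8, 8, 7]
r2 m[φ1→snow] = [8, 6, 9, 5]
r2 m[φ1→ice] = [6, 6, 9, 8]
r2 m[φ2→ice] = [4, 2, 2, 9]
r2 m[φ3→snow] = [5, 3, 5, 1]
r2 m[φ4→fog] = [8, 8, 9, 5]
r2 m[φ5→ice] = [1, 3, 3, 8]
r2 m[φ6→fog] = [8, 4, 7, 1]
r2 m[fog→φ0] = [64, 32, 63, 5]
r2 m[fog→φ4] = [48, 32, 56, 8]
r2 m[fog→φ6] = [48, 64, 72, 40]
r2 m[snow→φ1] = [5, 3, 5, 1]
r2 m[snow→φ3] = [8, 6, 9, 5]
r2 m[ice→φ0] = [24, 36, 54, 576]
r2 m[ice→φ1] = [32, 48, 48, 504]
r2 m[ice→φ2] = [48, 144, 216, 448]
r2 m[ice→φ5] = [192, 96, 144, 504]
r3 m[φ0→fog] = [1152, 4032, 2880, 3456]
r3 m[φ0→ice] = [128, 504, 378, 315]
r3 m[φ1→snow] = [4032, 1512, 504, 1512]
r3 m[φ1→ice] = [25, 30, 45, 40]
r3 m[φ2→ice] = [4, 2, 2, 9]
r3 m[φ3→snow] = [5, 3, 5, 1]
r3 m[φ4→fog] = [8, 8, 9, 5]
r3 m[φ5→ice] = [1, 3, 3, 8]
r3 m[φ6→fog] = [8, 4, 7, 1]
r3 m[fog→φ0] = [64, 32, 63, 5]
r3 m[fog→φ4] = [48, 32, 56, 8]
r3 m[fog→φ6] = [48, 64, 72, 40]
r3 m[snow→φ1] = [5, 3, 5, 1]
r3 m[snow→φ3] = [8, 6, 9, 5]
r3 m[ice→φ0] = [24, 36, 54, 576]
r3 m[ice→φ1] = [32, 48, 48, 504]
r3 m[ice→φ2] = [48, 144, 216, 448]
r3 m[ice→φ5] = [192, 96, 144, 504]
r4 m[φ0→fog] = [1152, 4032, 2880, 3456]
r4 m[φ0→ice] = [128, 504, 378, 315]
r4 m[φ1→snow] = [4032, 1512, 504, 1512]
r4 m[φ1→ice] = [25, 30, 45, 40]
r4 m[φ2→ice] = [4, 2, 2, 9]
r4 m[φ3→snow] = [5, 3, 5, 1]
r4 m[φ4→fog] = [8, 8, 9, 5]
r4 m[φ5→ice] = [1, 3, 3, 8]
r4 m[φ6→fog] = [8, 4, 7, 1]
r4 m[fog→φ0] = [64, 32, 63, 5]
r4 m[fog→φ4] = [9216, 16128, 20160, 3456]
r4 m[fog→φ6] = [9216, 32256, 25920, 17280]
r4 m[snow→φ1] = [5, 3, 5, 1]
r4 m[snow→φ3] = [4032, 1512, 504, 1512]
r4 m[ice→φ0] = [100, 180, 270, 2880]
r4 m[ice→φ1] = [512, 3024, 2268, 22680]
r4 m[ice→φ2] = [3200, 45360, 51030, 100800]
r4 m[ice→φ5] = [12800, 30240, 34020, 113400]
r5 m[φ0→fog] = [5760, 20160, 14400, 17280]
r5 m[φ0→ice] = [128, 504, 378, 315]
r5 m[φ1→snow] = [181440, 68040, 22680, 68040]
r5 m[φ1→ice] = [25, 30, 45, 40]
r5 m[φ2→ice] = [4, 2, 2, 9]
r5 m[φ3→snow] = [5, 3, 5, 1]
r5 m[φ4→fog] = [8, 8, 9, 5]
r5 m[φ5→ice] = [1, 3, 3, 8]
r5 m[φ6→fog] = [8, 4, 7, 1]
r5 m[fog→φ0] = [64, 32, 63, 5]
r5 m[fog→φ4] = [9216, 16128, 20160, 3456]
r5 m[fog→φ6] = [9216, 32256, 25920, 17280]
r5 m[snow→φ1] = [5, 3, 5, 1]
r5 m[snow→φ3] = [4032, 1512, 504, 1512]
r5 m[ice→φ0] = [100, 180, 270, 2880]
r5 m[ice→φ1] = [512, 3024, 2268, 22680]
r5 m[ice→φ2] = [3200, 45360, 51030, 100800]
r5 m[ice→φ5] = [12800, 30240, 34020, 113400]
r6 m[φ0→fog] = [5760, 20160, 14400, 17280]
r6 m[φ0→ice] = [128, 504, 378, 315]
r6 m[φ1→snow] = [181440, 68040, 22680, 68040]
r6 m[φ1→ice] = [25, 30, 45, 40]
r6 m[φ2→ice] = [4, 2, 2, 9]
r6 m[φ3→snow] = [5, 3, 5, 1]
r6 m[φ4→fog] = [8, 8, 9, 5]
r6 m[φ5→ice] = [1, 3, 3, 8]
r6 m[φ6→fog] = [8, 4, 7, 1]
r6 m[fog→φ0] = [64, 32, 63, 5]
r6 m[fog→φ4] = [46080, 80640, 100800, 17280]
r6 m[fog→φ6] = [46080, 161280, 129600, 86400]
r6 m[snow→φ1] = [5, 3, 5, 1]
r6 m[snow→φ3] = [181440, 68040, 22680, 68040]
r6 m[ice→φ0] = [100, 180, 270, 2880]
r6 m[ice→φ1] = [512, 3024, 2268, 22680]
r6 m[ice→φ2] = [3200, 45360, 51030, 100800]
r6 m[ice→φ5] = [12800, 30240, 34020, 113400]
r7 m[φ0→fog] = [5760, 20160, 14400, 17280]
r7 m[φ0→ice] = [128, 504, 378, 315]
r7 m[φ1→snow] = [181440, 68040, 22680, 68040]
r7 m[φ1→ice] = [25, 30, 45, 40]
r7 m[φ2→ice] = [4, 2, 2, 9]
r7 m[φ3→snow] = [5, 3, 5, 1]
r7 m[φ4→fog] = [8, 8, 9, 5]
r7 m[φ5→ice] = [1, 3, 3, 8]
r7 m[φ6→fog] = [8, 4, 7, 1]
r7 m[fog→φ0] = [64, 32, 63, 5]
r7 m[fog→φ4] = [46080, 80640, 100800, 17280]
r7 m[fog→φ6] = [46080, 161280, 129600, 86400]
r7 m[snow→φ1] = [5, 3, 5, 1]
r7 m[snow→φ3] = [181440, 68040, 22680, 68040]
r7 m[ice→φ0] = [100, 180, 270, 2880]
r7 m[ice→φ1] = [512, 3024, 2268, 22680]
r7 m[ice→φ2] = [3200, 45360, 51030, 100800]
r7 m[ice→φ5] = [12800, 30240, 34020, 113400]
fixed point reached at round 7
traceback from fog: (fog=2, snow=0, ice=3), score=907200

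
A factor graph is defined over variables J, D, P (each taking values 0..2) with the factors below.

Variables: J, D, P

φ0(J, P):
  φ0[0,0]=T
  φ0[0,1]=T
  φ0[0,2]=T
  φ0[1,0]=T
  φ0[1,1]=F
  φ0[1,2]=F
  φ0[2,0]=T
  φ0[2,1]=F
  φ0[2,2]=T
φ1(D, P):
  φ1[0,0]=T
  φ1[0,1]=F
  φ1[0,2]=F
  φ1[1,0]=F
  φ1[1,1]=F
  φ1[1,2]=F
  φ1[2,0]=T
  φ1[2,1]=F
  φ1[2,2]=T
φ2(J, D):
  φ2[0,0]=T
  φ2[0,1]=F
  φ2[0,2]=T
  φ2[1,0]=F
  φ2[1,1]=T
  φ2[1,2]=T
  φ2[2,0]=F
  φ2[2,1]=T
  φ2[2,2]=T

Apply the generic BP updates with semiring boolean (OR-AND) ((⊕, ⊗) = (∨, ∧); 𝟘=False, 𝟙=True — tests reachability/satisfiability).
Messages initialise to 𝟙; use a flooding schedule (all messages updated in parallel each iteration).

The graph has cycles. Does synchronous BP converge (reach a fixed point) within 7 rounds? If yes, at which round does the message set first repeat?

init: all messages = 𝟙 over 3 values
r1 m[φ0→J] = [T, T, T]
r1 m[φ0→P] = [T, T, T]
r1 m[φ1→D] = [T, F, T]
r1 m[φ1→P] = [T, F, T]
r1 m[φ2→J] = [T, T, T]
r1 m[φ2→D] = [T, T, T]
r1 m[J→φ0] = [T, T, T]
r1 m[J→φ2] = [T, T, T]
r1 m[D→φ1] = [T, T, T]
r1 m[D→φ2] = [T, T, T]
r1 m[P→φ0] = [T, T, T]
r1 m[P→φ1] = [T, T, T]
r2 m[φ0→J] = [T, T, T]
r2 m[φ0→P] = [T, T, T]
r2 m[φ1→D] = [T, F, T]
r2 m[φ1→P] = [T, F, T]
r2 m[φ2→J] = [T, T, T]
r2 m[φ2→D] = [T, T, T]
r2 m[J→φ0] = [T, T, T]
r2 m[J→φ2] = [T, T, T]
r2 m[D→φ1] = [T, T, T]
r2 m[D→φ2] = [T, F, T]
r2 m[P→φ0] = [T, F, T]
r2 m[P→φ1] = [T, T, T]
r3 m[φ0→J] = [T, T, T]
r3 m[φ0→P] = [T, T, T]
r3 m[φ1→D] = [T, F, T]
r3 m[φ1→P] = [T, F, T]
r3 m[φ2→J] = [T, T, T]
r3 m[φ2→D] = [T, T, T]
r3 m[J→φ0] = [T, T, T]
r3 m[J→φ2] = [T, T, T]
r3 m[D→φ1] = [T, T, T]
r3 m[D→φ2] = [T, F, T]
r3 m[P→φ0] = [T, F, T]
r3 m[P→φ1] = [T, T, T]
fixed point reached at round 3
messages reach a fixed point at round 3

CONVERGED at round 3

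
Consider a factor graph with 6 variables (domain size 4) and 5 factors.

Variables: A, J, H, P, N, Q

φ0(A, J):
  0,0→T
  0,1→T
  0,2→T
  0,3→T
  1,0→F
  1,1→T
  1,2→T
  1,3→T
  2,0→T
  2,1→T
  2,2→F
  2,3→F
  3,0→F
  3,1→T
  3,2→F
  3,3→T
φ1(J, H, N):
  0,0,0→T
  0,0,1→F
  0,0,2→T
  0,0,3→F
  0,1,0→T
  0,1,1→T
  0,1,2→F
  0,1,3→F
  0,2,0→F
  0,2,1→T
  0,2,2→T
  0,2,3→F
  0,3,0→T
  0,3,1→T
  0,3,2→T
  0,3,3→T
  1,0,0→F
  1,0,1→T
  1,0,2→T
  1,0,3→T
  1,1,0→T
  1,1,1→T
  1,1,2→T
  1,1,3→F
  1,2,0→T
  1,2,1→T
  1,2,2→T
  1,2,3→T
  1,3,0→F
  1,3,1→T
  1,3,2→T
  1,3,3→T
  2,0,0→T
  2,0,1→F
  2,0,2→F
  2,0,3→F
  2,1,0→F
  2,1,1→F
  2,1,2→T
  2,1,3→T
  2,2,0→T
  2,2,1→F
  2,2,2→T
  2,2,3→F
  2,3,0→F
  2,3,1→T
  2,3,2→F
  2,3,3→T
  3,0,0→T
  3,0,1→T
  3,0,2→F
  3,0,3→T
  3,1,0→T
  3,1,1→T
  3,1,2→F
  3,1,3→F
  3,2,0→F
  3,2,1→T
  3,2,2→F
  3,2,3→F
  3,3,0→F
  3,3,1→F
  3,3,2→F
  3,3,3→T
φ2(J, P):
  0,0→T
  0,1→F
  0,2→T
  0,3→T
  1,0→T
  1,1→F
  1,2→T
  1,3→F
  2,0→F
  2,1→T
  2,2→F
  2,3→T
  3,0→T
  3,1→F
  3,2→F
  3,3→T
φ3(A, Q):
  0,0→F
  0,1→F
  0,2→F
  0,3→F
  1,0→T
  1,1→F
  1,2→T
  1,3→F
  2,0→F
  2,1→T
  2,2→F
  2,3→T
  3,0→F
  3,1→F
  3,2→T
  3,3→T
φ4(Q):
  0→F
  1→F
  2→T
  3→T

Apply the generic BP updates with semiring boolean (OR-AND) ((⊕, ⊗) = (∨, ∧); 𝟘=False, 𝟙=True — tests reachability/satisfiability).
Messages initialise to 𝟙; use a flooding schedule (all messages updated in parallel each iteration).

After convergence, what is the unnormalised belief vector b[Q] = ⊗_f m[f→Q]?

init: all messages = 𝟙 over 4 values
r1 m[φ0→A] = [T, T, T, T]
r1 m[φ0→J] = [T, T, T, T]
r1 m[φ1→J] = [T, T, T, T]
r1 m[φ1→H] = [T, T, T, T]
r1 m[φ1→N] = [T, T, T, T]
r1 m[φ2→J] = [T, T, T, T]
r1 m[φ2→P] = [T, T, T, T]
r1 m[φ3→A] = [F, T, T, T]
r1 m[φ3→Q] = [T, T, T, T]
r1 m[φ4→Q] = [F, F, T, T]
r1 m[A→φ0] = [T, T, T, T]
r1 m[A→φ3] = [T, T, T, T]
r1 m[J→φ0] = [T, T, T, T]
r1 m[J→φ1] = [T, T, T, T]
r1 m[J→φ2] = [T, T, T, T]
r1 m[H→φ1] = [T, T, T, T]
r1 m[P→φ2] = [T, T, T, T]
r1 m[N→φ1] = [T, T, T, T]
r1 m[Q→φ3] = [T, T, T, T]
r1 m[Q→φ4] = [T, T, T, T]
r2 m[φ0→A] = [T, T, T, T]
r2 m[φ0→J] = [T, T, T, T]
r2 m[φ1→J] = [T, T, T, T]
r2 m[φ1→H] = [T, T, T, T]
r2 m[φ1→N] = [T, T, T, T]
r2 m[φ2→J] = [T, T, T, T]
r2 m[φ2→P] = [T, T, T, T]
r2 m[φ3→A] = [F, T, T, T]
r2 m[φ3→Q] = [T, T, T, T]
r2 m[φ4→Q] = [F, F, T, T]
r2 m[A→φ0] = [F, T, T, T]
r2 m[A→φ3] = [T, T, T, T]
r2 m[J→φ0] = [T, T, T, T]
r2 m[J→φ1] = [T, T, T, T]
r2 m[J→φ2] = [T, T, T, T]
r2 m[H→φ1] = [T, T, T, T]
r2 m[P→φ2] = [T, T, T, T]
r2 m[N→φ1] = [T, T, T, T]
r2 m[Q→φ3] = [F, F, T, T]
r2 m[Q→φ4] = [T, T, T, T]
r3 m[φ0→A] = [T, T, T, T]
r3 m[φ0→J] = [T, T, T, T]
r3 m[φ1→J] = [T, T, T, T]
r3 m[φ1→H] = [T, T, T, T]
r3 m[φ1→N] = [T, T, T, T]
r3 m[φ2→J] = [T, T, T, T]
r3 m[φ2→P] = [T, T, T, T]
r3 m[φ3→A] = [F, T, T, T]
r3 m[φ3→Q] = [T, T, T, T]
r3 m[φ4→Q] = [F, F, T, T]
r3 m[A→φ0] = [F, T, T, T]
r3 m[A→φ3] = [T, T, T, T]
r3 m[J→φ0] = [T, T, T, T]
r3 m[J→φ1] = [T, T, T, T]
r3 m[J→φ2] = [T, T, T, T]
r3 m[H→φ1] = [T, T, T, T]
r3 m[P→φ2] = [T, T, T, T]
r3 m[N→φ1] = [T, T, T, T]
r3 m[Q→φ3] = [F, F, T, T]
r3 m[Q→φ4] = [T, T, T, T]
fixed point reached at round 3
b[Q] = ⊗ incoming = [F, F, T, T]

b[Q] = [F, F, T, T]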